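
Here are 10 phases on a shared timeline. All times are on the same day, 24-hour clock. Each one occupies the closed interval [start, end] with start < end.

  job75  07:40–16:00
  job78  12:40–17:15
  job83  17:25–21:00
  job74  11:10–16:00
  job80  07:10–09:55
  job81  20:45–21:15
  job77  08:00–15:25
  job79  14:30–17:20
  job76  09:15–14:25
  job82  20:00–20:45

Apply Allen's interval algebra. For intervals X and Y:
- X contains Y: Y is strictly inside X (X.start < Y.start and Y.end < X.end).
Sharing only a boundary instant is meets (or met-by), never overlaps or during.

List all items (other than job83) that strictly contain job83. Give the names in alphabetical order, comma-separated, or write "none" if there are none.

Target job83 = [17:25, 21:00].
job74 [11:10, 16:00] → before → no.
job75 [07:40, 16:00] → before → no.
job76 [09:15, 14:25] → before → no.
job77 [08:00, 15:25] → before → no.
job78 [12:40, 17:15] → before → no.
job79 [14:30, 17:20] → before → no.
job80 [07:10, 09:55] → before → no.
job81 [20:45, 21:15] → overlapped-by → no.
job82 [20:00, 20:45] → during → no.
Result: none.

none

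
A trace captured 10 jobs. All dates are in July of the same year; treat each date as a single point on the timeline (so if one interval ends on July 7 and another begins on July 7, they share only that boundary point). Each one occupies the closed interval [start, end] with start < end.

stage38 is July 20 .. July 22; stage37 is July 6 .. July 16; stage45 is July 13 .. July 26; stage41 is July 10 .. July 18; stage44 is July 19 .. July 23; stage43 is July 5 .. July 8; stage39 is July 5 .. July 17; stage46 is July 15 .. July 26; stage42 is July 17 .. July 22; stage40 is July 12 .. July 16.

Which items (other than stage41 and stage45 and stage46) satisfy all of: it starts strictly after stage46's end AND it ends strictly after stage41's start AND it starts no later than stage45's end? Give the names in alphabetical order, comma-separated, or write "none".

none

Conditions: its start is strictly after stage46's end (X.start > July 26) AND its end is strictly after stage41's start (X.end > July 10) AND its start is no later than stage45's end (X.start <= July 26).
stage37: start July 6 > July 26? ✗; end July 16 > July 10? ✓; start July 6 <= July 26? ✓ → no.
stage38: start July 20 > July 26? ✗; end July 22 > July 10? ✓; start July 20 <= July 26? ✓ → no.
stage39: start July 5 > July 26? ✗; end July 17 > July 10? ✓; start July 5 <= July 26? ✓ → no.
stage40: start July 12 > July 26? ✗; end July 16 > July 10? ✓; start July 12 <= July 26? ✓ → no.
stage42: start July 17 > July 26? ✗; end July 22 > July 10? ✓; start July 17 <= July 26? ✓ → no.
stage43: start July 5 > July 26? ✗; end July 8 > July 10? ✗; start July 5 <= July 26? ✓ → no.
stage44: start July 19 > July 26? ✗; end July 23 > July 10? ✓; start July 19 <= July 26? ✓ → no.
Result: none.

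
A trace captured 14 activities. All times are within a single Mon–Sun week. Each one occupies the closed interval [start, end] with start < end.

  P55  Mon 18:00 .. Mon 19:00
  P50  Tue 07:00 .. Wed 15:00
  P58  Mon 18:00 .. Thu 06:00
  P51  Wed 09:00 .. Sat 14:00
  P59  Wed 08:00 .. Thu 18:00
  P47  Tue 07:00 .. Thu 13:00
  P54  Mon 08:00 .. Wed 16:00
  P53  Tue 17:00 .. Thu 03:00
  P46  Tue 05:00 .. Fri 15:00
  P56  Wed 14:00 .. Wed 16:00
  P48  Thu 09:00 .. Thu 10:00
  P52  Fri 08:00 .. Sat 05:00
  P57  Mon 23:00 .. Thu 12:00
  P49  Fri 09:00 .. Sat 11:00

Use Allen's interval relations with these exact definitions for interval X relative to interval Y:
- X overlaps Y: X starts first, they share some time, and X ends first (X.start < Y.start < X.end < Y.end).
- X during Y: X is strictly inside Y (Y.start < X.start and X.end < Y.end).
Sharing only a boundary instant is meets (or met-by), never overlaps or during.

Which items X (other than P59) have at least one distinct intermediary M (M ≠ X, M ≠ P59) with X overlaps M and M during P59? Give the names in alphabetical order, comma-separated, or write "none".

Target P59 = [Wed 08:00, Thu 18:00].
Intermediaries M with M during P59: P48, P56.
Via P48 — items with X overlaps P48: none.
Via P56 — items with X overlaps P56: P50.
Union: P50.

P50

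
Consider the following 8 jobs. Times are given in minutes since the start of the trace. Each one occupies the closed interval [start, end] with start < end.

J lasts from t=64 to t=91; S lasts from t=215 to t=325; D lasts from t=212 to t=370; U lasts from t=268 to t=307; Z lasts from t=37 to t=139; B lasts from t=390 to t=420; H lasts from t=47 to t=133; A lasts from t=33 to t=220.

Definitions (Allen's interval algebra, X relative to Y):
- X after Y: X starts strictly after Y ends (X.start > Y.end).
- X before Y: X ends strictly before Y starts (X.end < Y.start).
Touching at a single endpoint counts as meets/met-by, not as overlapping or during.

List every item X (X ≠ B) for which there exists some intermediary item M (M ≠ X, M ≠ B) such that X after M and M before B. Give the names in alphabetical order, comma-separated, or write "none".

Target B = [t=390, t=420].
Intermediaries M with M before B: A, D, H, J, S, U, Z.
Via A — items with X after A: U.
Via D — items with X after D: none.
Via H — items with X after H: D, S, U.
Via J — items with X after J: D, S, U.
Via S — items with X after S: none.
Via U — items with X after U: none.
Via Z — items with X after Z: D, S, U.
Union: D, S, U.

D, S, U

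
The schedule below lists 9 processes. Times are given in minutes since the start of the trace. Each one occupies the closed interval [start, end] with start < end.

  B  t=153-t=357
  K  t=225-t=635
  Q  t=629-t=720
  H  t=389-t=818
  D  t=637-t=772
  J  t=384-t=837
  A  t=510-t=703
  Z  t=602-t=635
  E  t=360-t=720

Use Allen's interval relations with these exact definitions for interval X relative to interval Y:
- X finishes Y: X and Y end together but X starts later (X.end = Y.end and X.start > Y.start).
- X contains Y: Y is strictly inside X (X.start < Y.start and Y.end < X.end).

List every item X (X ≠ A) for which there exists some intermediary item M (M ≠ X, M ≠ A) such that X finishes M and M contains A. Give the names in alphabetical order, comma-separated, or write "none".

Target A = [t=510, t=703].
Intermediaries M with M contains A: E, H, J.
Via E — items with X finishes E: Q.
Via H — items with X finishes H: none.
Via J — items with X finishes J: none.
Union: Q.

Q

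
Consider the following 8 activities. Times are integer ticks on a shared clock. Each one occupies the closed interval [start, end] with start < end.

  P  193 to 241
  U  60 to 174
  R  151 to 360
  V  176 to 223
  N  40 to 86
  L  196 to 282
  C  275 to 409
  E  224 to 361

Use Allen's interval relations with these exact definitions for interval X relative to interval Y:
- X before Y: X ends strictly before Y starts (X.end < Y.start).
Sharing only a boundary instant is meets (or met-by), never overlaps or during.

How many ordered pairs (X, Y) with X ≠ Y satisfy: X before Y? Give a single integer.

Checking all 56 ordered pairs for relation 'before'; matching pairs in alphabetical order:
(N, C): N before C ✓
(N, E): N before E ✓
(N, L): N before L ✓
(N, P): N before P ✓
(N, R): N before R ✓
(N, V): N before V ✓
(P, C): P before C ✓
(U, C): U before C ✓
(U, E): U before E ✓
(U, L): U before L ✓
(U, P): U before P ✓
(U, V): U before V ✓
(V, C): V before C ✓
(V, E): V before E ✓
Count: 14.

14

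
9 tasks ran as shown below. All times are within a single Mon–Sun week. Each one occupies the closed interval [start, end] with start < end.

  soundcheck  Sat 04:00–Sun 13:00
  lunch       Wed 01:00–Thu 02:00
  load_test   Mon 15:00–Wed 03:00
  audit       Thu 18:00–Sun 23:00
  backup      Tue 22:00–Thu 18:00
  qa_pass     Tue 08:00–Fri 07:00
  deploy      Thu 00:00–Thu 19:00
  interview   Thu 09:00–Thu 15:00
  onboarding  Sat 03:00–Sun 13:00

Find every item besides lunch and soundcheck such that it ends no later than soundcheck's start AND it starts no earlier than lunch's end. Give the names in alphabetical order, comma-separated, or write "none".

Conditions: its end is no later than soundcheck's start (X.end <= Sat 04:00) AND its start is no earlier than lunch's end (X.start >= Thu 02:00).
audit: end Sun 23:00 <= Sat 04:00? ✗; start Thu 18:00 >= Thu 02:00? ✓ → no.
backup: end Thu 18:00 <= Sat 04:00? ✓; start Tue 22:00 >= Thu 02:00? ✗ → no.
deploy: end Thu 19:00 <= Sat 04:00? ✓; start Thu 00:00 >= Thu 02:00? ✗ → no.
interview: end Thu 15:00 <= Sat 04:00? ✓; start Thu 09:00 >= Thu 02:00? ✓ → yes.
load_test: end Wed 03:00 <= Sat 04:00? ✓; start Mon 15:00 >= Thu 02:00? ✗ → no.
onboarding: end Sun 13:00 <= Sat 04:00? ✗; start Sat 03:00 >= Thu 02:00? ✓ → no.
qa_pass: end Fri 07:00 <= Sat 04:00? ✓; start Tue 08:00 >= Thu 02:00? ✗ → no.
Result: interview.

interview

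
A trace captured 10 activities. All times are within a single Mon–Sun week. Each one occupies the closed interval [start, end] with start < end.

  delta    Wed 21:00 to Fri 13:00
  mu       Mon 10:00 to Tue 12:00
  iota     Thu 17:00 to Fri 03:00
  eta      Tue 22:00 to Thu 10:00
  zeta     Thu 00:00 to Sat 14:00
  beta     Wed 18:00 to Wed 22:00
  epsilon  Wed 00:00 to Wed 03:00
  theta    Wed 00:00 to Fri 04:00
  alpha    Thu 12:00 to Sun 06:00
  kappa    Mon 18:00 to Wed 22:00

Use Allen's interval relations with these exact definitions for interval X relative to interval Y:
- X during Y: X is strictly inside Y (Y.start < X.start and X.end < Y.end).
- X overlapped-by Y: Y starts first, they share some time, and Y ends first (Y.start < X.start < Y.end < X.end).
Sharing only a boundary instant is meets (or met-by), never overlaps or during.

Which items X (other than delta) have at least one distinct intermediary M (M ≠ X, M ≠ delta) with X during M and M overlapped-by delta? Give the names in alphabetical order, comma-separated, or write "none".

Target delta = [Wed 21:00, Fri 13:00].
Intermediaries M with M overlapped-by delta: alpha, zeta.
Via alpha — items with X during alpha: iota.
Via zeta — items with X during zeta: iota.
Union: iota.

iota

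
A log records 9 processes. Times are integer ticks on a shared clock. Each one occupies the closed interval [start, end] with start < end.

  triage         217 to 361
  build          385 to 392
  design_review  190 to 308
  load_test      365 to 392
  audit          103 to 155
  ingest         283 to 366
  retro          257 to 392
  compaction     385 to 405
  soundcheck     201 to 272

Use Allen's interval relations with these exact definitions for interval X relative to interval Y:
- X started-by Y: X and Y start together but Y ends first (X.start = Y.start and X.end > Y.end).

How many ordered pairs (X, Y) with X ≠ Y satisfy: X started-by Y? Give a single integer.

1

Checking all 72 ordered pairs for relation 'started-by'; matching pairs in alphabetical order:
(compaction, build): compaction started-by build ✓
Count: 1.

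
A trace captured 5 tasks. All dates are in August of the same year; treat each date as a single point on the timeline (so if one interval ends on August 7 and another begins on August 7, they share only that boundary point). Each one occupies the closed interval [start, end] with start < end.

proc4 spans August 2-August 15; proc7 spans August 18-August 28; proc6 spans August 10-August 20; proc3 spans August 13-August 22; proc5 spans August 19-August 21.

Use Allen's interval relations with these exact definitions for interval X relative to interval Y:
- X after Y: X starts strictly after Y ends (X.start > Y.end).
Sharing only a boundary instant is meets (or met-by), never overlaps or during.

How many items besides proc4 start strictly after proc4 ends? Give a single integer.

2

Target proc4 = [August 2, August 15].
proc3 [August 13, August 22] → overlapped-by → no.
proc5 [August 19, August 21] → after → counts.
proc6 [August 10, August 20] → overlapped-by → no.
proc7 [August 18, August 28] → after → counts.
Total: 2.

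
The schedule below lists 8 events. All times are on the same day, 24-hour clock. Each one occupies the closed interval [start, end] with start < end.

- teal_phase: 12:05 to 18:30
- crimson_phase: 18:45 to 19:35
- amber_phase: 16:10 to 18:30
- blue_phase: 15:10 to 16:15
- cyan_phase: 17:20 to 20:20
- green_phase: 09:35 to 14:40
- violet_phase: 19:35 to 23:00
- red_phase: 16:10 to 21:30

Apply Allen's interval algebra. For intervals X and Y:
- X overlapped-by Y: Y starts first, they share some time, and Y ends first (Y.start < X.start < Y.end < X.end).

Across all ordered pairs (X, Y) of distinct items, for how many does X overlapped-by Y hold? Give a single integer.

8

Checking all 56 ordered pairs for relation 'overlapped-by'; matching pairs in alphabetical order:
(amber_phase, blue_phase): amber_phase overlapped-by blue_phase ✓
(cyan_phase, amber_phase): cyan_phase overlapped-by amber_phase ✓
(cyan_phase, teal_phase): cyan_phase overlapped-by teal_phase ✓
(red_phase, blue_phase): red_phase overlapped-by blue_phase ✓
(red_phase, teal_phase): red_phase overlapped-by teal_phase ✓
(teal_phase, green_phase): teal_phase overlapped-by green_phase ✓
(violet_phase, cyan_phase): violet_phase overlapped-by cyan_phase ✓
(violet_phase, red_phase): violet_phase overlapped-by red_phase ✓
Count: 8.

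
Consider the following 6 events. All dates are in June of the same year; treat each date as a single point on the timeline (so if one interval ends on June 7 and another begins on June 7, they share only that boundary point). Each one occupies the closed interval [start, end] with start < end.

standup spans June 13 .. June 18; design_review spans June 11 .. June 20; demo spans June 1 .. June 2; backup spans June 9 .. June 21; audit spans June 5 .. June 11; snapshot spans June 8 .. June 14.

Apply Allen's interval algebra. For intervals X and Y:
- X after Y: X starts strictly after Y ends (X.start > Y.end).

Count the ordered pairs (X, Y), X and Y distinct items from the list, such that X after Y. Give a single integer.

Checking all 30 ordered pairs for relation 'after'; matching pairs in alphabetical order:
(audit, demo): audit after demo ✓
(backup, demo): backup after demo ✓
(design_review, demo): design_review after demo ✓
(snapshot, demo): snapshot after demo ✓
(standup, audit): standup after audit ✓
(standup, demo): standup after demo ✓
Count: 6.

6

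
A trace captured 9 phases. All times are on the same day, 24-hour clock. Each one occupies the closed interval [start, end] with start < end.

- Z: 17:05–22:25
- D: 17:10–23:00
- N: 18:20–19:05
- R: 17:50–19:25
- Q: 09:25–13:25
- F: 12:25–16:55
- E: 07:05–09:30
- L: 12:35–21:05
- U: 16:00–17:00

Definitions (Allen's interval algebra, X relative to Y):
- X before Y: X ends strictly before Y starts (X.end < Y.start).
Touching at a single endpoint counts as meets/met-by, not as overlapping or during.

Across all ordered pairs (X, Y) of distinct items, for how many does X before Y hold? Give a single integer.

20

Checking all 72 ordered pairs for relation 'before'; matching pairs in alphabetical order:
(E, D): E before D ✓
(E, F): E before F ✓
(E, L): E before L ✓
(E, N): E before N ✓
(E, R): E before R ✓
(E, U): E before U ✓
(E, Z): E before Z ✓
(F, D): F before D ✓
(F, N): F before N ✓
(F, R): F before R ✓
(F, Z): F before Z ✓
(Q, D): Q before D ✓
(Q, N): Q before N ✓
(Q, R): Q before R ✓
(Q, U): Q before U ✓
(Q, Z): Q before Z ✓
(U, D): U before D ✓
(U, N): U before N ✓
(U, R): U before R ✓
(U, Z): U before Z ✓
Count: 20.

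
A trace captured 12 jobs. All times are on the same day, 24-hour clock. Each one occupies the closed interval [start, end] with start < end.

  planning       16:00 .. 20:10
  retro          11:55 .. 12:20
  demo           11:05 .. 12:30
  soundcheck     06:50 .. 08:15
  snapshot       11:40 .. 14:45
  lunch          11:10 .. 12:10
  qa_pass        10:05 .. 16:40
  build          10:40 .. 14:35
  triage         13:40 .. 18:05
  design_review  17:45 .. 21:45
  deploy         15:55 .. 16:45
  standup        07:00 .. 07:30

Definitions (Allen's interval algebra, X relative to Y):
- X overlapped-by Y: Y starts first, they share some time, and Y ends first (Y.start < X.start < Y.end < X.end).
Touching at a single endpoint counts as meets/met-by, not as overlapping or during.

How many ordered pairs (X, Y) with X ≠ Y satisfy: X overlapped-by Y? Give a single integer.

Checking all 132 ordered pairs for relation 'overlapped-by'; matching pairs in alphabetical order:
(deploy, qa_pass): deploy overlapped-by qa_pass ✓
(design_review, planning): design_review overlapped-by planning ✓
(design_review, triage): design_review overlapped-by triage ✓
(planning, deploy): planning overlapped-by deploy ✓
(planning, qa_pass): planning overlapped-by qa_pass ✓
(planning, triage): planning overlapped-by triage ✓
(retro, lunch): retro overlapped-by lunch ✓
(snapshot, build): snapshot overlapped-by build ✓
(snapshot, demo): snapshot overlapped-by demo ✓
(snapshot, lunch): snapshot overlapped-by lunch ✓
(triage, build): triage overlapped-by build ✓
(triage, qa_pass): triage overlapped-by qa_pass ✓
(triage, snapshot): triage overlapped-by snapshot ✓
Count: 13.

13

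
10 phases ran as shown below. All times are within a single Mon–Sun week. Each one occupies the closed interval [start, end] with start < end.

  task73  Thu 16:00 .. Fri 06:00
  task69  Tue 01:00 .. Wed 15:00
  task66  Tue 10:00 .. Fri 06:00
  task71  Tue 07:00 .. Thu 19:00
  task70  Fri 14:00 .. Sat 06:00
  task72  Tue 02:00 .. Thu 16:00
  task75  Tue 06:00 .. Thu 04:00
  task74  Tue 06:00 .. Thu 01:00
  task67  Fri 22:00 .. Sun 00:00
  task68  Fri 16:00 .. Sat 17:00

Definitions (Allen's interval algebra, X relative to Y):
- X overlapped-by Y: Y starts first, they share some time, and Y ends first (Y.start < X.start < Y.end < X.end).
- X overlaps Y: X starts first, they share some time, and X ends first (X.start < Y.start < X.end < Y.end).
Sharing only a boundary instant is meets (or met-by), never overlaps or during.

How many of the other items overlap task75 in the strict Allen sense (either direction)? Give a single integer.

3

Target task75 = [Tue 06:00, Thu 04:00].
task66 [Tue 10:00, Fri 06:00] → overlapped-by → counts.
task67 [Fri 22:00, Sun 00:00] → after → no.
task68 [Fri 16:00, Sat 17:00] → after → no.
task69 [Tue 01:00, Wed 15:00] → overlaps → counts.
task70 [Fri 14:00, Sat 06:00] → after → no.
task71 [Tue 07:00, Thu 19:00] → overlapped-by → counts.
task72 [Tue 02:00, Thu 16:00] → contains → no.
task73 [Thu 16:00, Fri 06:00] → after → no.
task74 [Tue 06:00, Thu 01:00] → starts → no.
Total: 3.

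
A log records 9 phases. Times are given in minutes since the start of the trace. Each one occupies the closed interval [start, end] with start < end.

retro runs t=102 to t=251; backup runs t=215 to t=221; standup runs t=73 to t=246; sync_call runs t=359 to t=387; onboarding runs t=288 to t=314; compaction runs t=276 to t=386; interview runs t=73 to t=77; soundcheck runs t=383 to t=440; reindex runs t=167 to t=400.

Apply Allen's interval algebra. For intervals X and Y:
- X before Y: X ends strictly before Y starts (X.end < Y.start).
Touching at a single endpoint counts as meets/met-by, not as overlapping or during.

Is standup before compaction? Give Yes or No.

Yes

standup = [t=73, t=246], compaction = [t=276, t=386].
Actual relation of standup to compaction: before.
Asked whether 'before' holds → Yes.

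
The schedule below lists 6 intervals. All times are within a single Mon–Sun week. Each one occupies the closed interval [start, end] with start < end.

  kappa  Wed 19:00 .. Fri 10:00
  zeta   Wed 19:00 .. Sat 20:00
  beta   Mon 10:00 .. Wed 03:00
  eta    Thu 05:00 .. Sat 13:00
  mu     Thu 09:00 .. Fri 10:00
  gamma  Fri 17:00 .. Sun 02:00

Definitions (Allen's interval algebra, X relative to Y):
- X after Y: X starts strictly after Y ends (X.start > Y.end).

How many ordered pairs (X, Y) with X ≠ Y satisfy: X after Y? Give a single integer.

Checking all 30 ordered pairs for relation 'after'; matching pairs in alphabetical order:
(eta, beta): eta after beta ✓
(gamma, beta): gamma after beta ✓
(gamma, kappa): gamma after kappa ✓
(gamma, mu): gamma after mu ✓
(kappa, beta): kappa after beta ✓
(mu, beta): mu after beta ✓
(zeta, beta): zeta after beta ✓
Count: 7.

7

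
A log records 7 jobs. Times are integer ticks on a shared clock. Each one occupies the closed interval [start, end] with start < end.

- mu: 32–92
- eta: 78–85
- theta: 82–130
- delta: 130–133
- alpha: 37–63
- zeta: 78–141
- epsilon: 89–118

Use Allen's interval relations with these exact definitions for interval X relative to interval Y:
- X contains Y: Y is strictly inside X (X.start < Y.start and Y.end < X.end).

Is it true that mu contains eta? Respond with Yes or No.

mu = [32, 92], eta = [78, 85].
Actual relation of mu to eta: contains.
Asked whether 'contains' holds → Yes.

Yes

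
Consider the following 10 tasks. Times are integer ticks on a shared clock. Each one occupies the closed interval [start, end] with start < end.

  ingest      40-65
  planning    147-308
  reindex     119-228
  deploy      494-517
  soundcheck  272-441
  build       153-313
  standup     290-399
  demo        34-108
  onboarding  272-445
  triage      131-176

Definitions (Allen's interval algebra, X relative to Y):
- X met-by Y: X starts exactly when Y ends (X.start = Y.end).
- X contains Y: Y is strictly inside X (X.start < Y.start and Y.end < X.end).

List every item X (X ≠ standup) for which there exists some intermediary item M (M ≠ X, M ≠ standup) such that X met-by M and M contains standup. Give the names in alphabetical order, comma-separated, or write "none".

Target standup = [290, 399].
Intermediaries M with M contains standup: onboarding, soundcheck.
Via onboarding — items with X met-by onboarding: none.
Via soundcheck — items with X met-by soundcheck: none.
Union: none.

none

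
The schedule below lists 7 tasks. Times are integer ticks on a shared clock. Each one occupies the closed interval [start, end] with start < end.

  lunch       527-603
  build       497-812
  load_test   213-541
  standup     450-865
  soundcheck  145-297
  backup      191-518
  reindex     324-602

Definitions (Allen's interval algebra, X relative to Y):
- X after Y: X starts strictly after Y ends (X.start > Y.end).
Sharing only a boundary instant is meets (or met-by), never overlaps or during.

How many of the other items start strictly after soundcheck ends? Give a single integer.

Target soundcheck = [145, 297].
backup [191, 518] → overlapped-by → no.
build [497, 812] → after → counts.
load_test [213, 541] → overlapped-by → no.
lunch [527, 603] → after → counts.
reindex [324, 602] → after → counts.
standup [450, 865] → after → counts.
Total: 4.

4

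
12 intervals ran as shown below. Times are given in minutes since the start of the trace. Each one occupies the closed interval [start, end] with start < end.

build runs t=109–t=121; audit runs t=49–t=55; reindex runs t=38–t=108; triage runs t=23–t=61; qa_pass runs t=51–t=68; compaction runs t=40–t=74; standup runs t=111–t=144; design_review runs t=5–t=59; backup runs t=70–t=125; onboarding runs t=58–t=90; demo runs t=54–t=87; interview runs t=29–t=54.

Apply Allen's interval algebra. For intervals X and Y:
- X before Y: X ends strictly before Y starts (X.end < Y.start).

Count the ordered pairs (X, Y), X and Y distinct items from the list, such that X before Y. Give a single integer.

Checking all 132 ordered pairs for relation 'before'; matching pairs in alphabetical order:
(audit, backup): audit before backup ✓
(audit, build): audit before build ✓
(audit, onboarding): audit before onboarding ✓
(audit, standup): audit before standup ✓
(compaction, build): compaction before build ✓
(compaction, standup): compaction before standup ✓
(demo, build): demo before build ✓
(demo, standup): demo before standup ✓
(design_review, backup): design_review before backup ✓
(design_review, build): design_review before build ✓
(design_review, standup): design_review before standup ✓
(interview, backup): interview before backup ✓
(interview, build): interview before build ✓
(interview, onboarding): interview before onboarding ✓
(interview, standup): interview before standup ✓
(onboarding, build): onboarding before build ✓
(onboarding, standup): onboarding before standup ✓
(qa_pass, backup): qa_pass before backup ✓
(qa_pass, build): qa_pass before build ✓
(qa_pass, standup): qa_pass before standup ✓
(reindex, build): reindex before build ✓
(reindex, standup): reindex before standup ✓
(triage, backup): triage before backup ✓
(triage, build): triage before build ✓
... plus 1 further pairs not listed.
Count: 25.

25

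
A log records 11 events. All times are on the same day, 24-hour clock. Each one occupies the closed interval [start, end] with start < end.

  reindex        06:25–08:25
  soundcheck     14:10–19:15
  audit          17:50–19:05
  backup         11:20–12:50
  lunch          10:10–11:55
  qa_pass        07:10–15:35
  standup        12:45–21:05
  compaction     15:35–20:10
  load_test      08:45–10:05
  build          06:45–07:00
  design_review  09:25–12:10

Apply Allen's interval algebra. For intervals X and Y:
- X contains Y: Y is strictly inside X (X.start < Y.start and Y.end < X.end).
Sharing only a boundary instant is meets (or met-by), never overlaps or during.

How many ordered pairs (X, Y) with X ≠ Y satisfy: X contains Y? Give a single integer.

Checking all 110 ordered pairs for relation 'contains'; matching pairs in alphabetical order:
(compaction, audit): compaction contains audit ✓
(design_review, lunch): design_review contains lunch ✓
(qa_pass, backup): qa_pass contains backup ✓
(qa_pass, design_review): qa_pass contains design_review ✓
(qa_pass, load_test): qa_pass contains load_test ✓
(qa_pass, lunch): qa_pass contains lunch ✓
(reindex, build): reindex contains build ✓
(soundcheck, audit): soundcheck contains audit ✓
(standup, audit): standup contains audit ✓
(standup, compaction): standup contains compaction ✓
(standup, soundcheck): standup contains soundcheck ✓
Count: 11.

11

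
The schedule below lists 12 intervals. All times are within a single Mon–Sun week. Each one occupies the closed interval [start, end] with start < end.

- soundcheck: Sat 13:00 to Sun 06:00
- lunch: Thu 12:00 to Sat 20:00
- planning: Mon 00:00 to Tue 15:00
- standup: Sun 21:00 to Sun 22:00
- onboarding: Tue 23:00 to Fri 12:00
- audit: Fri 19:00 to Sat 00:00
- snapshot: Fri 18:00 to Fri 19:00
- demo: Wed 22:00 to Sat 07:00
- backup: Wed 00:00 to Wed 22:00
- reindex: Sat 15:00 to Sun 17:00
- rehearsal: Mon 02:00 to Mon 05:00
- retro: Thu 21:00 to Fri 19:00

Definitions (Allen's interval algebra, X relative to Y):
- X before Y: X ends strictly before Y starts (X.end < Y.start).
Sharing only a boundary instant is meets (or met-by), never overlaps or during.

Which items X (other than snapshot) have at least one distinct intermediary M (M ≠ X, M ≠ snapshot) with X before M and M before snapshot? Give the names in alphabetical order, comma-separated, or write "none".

planning, rehearsal

Target snapshot = [Fri 18:00, Fri 19:00].
Intermediaries M with M before snapshot: backup, onboarding, planning, rehearsal.
Via backup — items with X before backup: planning, rehearsal.
Via onboarding — items with X before onboarding: planning, rehearsal.
Via planning — items with X before planning: none.
Via rehearsal — items with X before rehearsal: none.
Union: planning, rehearsal.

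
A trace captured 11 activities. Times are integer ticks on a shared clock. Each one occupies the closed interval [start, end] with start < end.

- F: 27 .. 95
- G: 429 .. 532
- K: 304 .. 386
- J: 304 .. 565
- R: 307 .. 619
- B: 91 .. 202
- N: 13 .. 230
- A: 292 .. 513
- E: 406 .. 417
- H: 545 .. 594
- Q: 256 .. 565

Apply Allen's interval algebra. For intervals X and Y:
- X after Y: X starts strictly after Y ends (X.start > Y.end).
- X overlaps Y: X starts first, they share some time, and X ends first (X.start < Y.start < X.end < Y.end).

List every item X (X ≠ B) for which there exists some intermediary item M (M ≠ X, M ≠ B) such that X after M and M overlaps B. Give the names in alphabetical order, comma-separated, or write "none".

A, E, G, H, J, K, Q, R

Target B = [91, 202].
Intermediaries M with M overlaps B: F.
Via F — items with X after F: A, E, G, H, J, K, Q, R.
Union: A, E, G, H, J, K, Q, R.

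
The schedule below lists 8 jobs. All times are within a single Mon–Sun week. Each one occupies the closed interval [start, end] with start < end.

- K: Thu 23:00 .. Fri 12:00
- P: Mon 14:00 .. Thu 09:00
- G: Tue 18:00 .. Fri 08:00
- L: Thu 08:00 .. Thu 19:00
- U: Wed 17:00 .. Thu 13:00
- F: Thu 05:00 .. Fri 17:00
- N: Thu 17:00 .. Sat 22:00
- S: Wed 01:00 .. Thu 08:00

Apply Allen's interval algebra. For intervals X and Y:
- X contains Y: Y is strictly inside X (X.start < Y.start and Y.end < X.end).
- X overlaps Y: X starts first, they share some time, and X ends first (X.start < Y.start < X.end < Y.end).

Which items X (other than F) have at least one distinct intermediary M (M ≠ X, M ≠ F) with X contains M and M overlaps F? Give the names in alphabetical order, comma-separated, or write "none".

G, P

Target F = [Thu 05:00, Fri 17:00].
Intermediaries M with M overlaps F: G, P, S, U.
Via G — items with X contains G: none.
Via P — items with X contains P: none.
Via S — items with X contains S: G, P.
Via U — items with X contains U: G.
Union: G, P.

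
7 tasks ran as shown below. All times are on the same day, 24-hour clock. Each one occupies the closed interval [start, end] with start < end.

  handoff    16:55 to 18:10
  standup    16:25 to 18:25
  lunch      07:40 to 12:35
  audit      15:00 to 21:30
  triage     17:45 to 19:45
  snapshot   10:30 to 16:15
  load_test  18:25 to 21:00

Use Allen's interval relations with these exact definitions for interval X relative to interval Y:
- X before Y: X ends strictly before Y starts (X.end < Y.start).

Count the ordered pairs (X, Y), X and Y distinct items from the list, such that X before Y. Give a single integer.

10

Checking all 42 ordered pairs for relation 'before'; matching pairs in alphabetical order:
(handoff, load_test): handoff before load_test ✓
(lunch, audit): lunch before audit ✓
(lunch, handoff): lunch before handoff ✓
(lunch, load_test): lunch before load_test ✓
(lunch, standup): lunch before standup ✓
(lunch, triage): lunch before triage ✓
(snapshot, handoff): snapshot before handoff ✓
(snapshot, load_test): snapshot before load_test ✓
(snapshot, standup): snapshot before standup ✓
(snapshot, triage): snapshot before triage ✓
Count: 10.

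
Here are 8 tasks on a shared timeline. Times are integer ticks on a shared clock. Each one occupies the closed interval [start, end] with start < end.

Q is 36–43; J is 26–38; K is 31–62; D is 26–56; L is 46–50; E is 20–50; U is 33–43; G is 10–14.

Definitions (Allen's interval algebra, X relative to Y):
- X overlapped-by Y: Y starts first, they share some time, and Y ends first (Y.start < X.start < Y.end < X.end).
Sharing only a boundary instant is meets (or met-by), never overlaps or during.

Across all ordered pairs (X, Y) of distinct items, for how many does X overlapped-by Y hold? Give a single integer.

Checking all 56 ordered pairs for relation 'overlapped-by'; matching pairs in alphabetical order:
(D, E): D overlapped-by E ✓
(K, D): K overlapped-by D ✓
(K, E): K overlapped-by E ✓
(K, J): K overlapped-by J ✓
(Q, J): Q overlapped-by J ✓
(U, J): U overlapped-by J ✓
Count: 6.

6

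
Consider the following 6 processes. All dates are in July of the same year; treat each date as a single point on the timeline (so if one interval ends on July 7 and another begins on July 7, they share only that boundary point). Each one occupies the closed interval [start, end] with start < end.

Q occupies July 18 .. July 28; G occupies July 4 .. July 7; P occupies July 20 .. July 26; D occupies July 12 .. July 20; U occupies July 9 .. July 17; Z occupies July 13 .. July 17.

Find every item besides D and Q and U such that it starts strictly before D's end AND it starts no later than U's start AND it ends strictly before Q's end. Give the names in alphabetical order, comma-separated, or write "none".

G

Conditions: its start is strictly before D's end (X.start < July 20) AND its start is no later than U's start (X.start <= July 9) AND its end is strictly before Q's end (X.end < July 28).
G: start July 4 < July 20? ✓; start July 4 <= July 9? ✓; end July 7 < July 28? ✓ → yes.
P: start July 20 < July 20? ✗; start July 20 <= July 9? ✗; end July 26 < July 28? ✓ → no.
Z: start July 13 < July 20? ✓; start July 13 <= July 9? ✗; end July 17 < July 28? ✓ → no.
Result: G.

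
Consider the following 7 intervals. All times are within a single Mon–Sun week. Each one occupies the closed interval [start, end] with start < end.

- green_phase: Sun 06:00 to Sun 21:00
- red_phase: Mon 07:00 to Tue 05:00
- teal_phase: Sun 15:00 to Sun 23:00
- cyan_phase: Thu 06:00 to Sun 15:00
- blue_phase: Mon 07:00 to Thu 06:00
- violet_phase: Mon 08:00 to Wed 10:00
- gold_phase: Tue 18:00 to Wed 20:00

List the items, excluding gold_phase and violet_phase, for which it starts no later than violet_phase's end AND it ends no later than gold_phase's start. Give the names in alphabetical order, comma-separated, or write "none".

red_phase

Conditions: its start is no later than violet_phase's end (X.start <= Wed 10:00) AND its end is no later than gold_phase's start (X.end <= Tue 18:00).
blue_phase: start Mon 07:00 <= Wed 10:00? ✓; end Thu 06:00 <= Tue 18:00? ✗ → no.
cyan_phase: start Thu 06:00 <= Wed 10:00? ✗; end Sun 15:00 <= Tue 18:00? ✗ → no.
green_phase: start Sun 06:00 <= Wed 10:00? ✗; end Sun 21:00 <= Tue 18:00? ✗ → no.
red_phase: start Mon 07:00 <= Wed 10:00? ✓; end Tue 05:00 <= Tue 18:00? ✓ → yes.
teal_phase: start Sun 15:00 <= Wed 10:00? ✗; end Sun 23:00 <= Tue 18:00? ✗ → no.
Result: red_phase.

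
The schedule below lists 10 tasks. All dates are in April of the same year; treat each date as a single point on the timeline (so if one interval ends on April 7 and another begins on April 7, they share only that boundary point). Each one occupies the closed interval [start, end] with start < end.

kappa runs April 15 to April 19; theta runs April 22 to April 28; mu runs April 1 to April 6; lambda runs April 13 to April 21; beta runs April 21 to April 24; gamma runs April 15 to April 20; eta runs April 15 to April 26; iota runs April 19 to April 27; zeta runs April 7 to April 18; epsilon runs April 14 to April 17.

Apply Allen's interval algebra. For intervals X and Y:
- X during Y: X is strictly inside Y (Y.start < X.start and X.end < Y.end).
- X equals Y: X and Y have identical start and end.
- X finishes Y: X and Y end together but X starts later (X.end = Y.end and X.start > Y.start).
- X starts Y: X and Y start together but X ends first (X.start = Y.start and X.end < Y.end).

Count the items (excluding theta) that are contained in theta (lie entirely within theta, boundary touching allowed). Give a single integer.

0

Target theta = [April 22, April 28].
beta [April 21, April 24] → overlaps → no.
epsilon [April 14, April 17] → before → no.
eta [April 15, April 26] → overlaps → no.
gamma [April 15, April 20] → before → no.
iota [April 19, April 27] → overlaps → no.
kappa [April 15, April 19] → before → no.
lambda [April 13, April 21] → before → no.
mu [April 1, April 6] → before → no.
zeta [April 7, April 18] → before → no.
Total: 0.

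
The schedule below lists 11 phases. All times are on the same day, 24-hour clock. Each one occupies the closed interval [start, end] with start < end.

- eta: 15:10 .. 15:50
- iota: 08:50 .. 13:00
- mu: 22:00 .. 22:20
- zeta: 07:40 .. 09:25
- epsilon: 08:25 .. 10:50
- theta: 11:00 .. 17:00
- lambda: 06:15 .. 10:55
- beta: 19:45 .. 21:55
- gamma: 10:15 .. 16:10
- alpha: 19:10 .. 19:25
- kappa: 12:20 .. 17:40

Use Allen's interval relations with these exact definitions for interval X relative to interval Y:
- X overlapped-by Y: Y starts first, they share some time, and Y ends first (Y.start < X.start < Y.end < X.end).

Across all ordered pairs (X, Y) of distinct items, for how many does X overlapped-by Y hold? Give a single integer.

12

Checking all 110 ordered pairs for relation 'overlapped-by'; matching pairs in alphabetical order:
(epsilon, zeta): epsilon overlapped-by zeta ✓
(gamma, epsilon): gamma overlapped-by epsilon ✓
(gamma, iota): gamma overlapped-by iota ✓
(gamma, lambda): gamma overlapped-by lambda ✓
(iota, epsilon): iota overlapped-by epsilon ✓
(iota, lambda): iota overlapped-by lambda ✓
(iota, zeta): iota overlapped-by zeta ✓
(kappa, gamma): kappa overlapped-by gamma ✓
(kappa, iota): kappa overlapped-by iota ✓
(kappa, theta): kappa overlapped-by theta ✓
(theta, gamma): theta overlapped-by gamma ✓
(theta, iota): theta overlapped-by iota ✓
Count: 12.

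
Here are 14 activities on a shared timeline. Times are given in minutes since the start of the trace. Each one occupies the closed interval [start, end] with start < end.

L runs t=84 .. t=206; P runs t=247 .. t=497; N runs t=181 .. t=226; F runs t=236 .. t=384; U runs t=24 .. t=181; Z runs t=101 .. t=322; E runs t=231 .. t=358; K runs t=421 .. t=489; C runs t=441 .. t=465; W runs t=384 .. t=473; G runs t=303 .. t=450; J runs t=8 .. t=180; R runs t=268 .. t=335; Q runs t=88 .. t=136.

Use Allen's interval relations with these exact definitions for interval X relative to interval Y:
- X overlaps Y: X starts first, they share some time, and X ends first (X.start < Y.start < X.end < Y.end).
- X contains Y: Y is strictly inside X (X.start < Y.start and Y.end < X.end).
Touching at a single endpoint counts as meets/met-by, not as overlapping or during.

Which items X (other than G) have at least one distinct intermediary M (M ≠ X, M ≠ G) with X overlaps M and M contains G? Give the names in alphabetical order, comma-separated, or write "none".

E, F, Z

Target G = [t=303, t=450].
Intermediaries M with M contains G: P.
Via P — items with X overlaps P: E, F, Z.
Union: E, F, Z.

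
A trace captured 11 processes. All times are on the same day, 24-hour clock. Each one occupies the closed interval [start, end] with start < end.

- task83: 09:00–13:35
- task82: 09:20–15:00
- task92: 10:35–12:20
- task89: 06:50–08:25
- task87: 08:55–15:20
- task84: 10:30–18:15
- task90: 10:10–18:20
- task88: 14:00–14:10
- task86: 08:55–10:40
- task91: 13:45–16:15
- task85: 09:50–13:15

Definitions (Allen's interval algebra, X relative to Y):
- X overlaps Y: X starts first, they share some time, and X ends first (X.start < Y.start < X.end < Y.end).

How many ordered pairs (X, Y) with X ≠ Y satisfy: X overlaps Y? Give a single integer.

17

Checking all 110 ordered pairs for relation 'overlaps'; matching pairs in alphabetical order:
(task82, task84): task82 overlaps task84 ✓
(task82, task90): task82 overlaps task90 ✓
(task82, task91): task82 overlaps task91 ✓
(task83, task82): task83 overlaps task82 ✓
(task83, task84): task83 overlaps task84 ✓
(task83, task90): task83 overlaps task90 ✓
(task85, task84): task85 overlaps task84 ✓
(task85, task90): task85 overlaps task90 ✓
(task86, task82): task86 overlaps task82 ✓
(task86, task83): task86 overlaps task83 ✓
(task86, task84): task86 overlaps task84 ✓
(task86, task85): task86 overlaps task85 ✓
(task86, task90): task86 overlaps task90 ✓
(task86, task92): task86 overlaps task92 ✓
(task87, task84): task87 overlaps task84 ✓
(task87, task90): task87 overlaps task90 ✓
(task87, task91): task87 overlaps task91 ✓
Count: 17.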